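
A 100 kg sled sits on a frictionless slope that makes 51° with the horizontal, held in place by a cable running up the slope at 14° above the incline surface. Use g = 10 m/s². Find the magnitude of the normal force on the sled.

Take axes along and perpendicular to the incline. Weight components: W sin 51° = 777.1 N down-slope, W cos 51° = 629.3 N into the surface.
Along incline: T cos 14° = W sin 51° → T = 800.9 N.
Perpendicular: N = W cos 51° − T sin 14° = 435.6 N.

N ≈ 436 N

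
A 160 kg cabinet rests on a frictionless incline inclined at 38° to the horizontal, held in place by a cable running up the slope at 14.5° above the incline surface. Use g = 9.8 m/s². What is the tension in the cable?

Take axes along and perpendicular to the incline. Weight components: W sin 38° = 965.4 N down-slope, W cos 38° = 1236 N into the surface.
Along incline: T cos 14.5° = W sin 38° → T = 997.1 N.
Perpendicular: N = W cos 38° − T sin 14.5° = 985.9 N.

T ≈ 997 N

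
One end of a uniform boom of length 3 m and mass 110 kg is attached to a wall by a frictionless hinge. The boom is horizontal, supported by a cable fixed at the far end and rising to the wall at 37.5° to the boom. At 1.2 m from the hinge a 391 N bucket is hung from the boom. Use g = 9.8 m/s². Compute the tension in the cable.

T ≈ 1140 N

Take torques about the hinge: T sin 37.5° · 3 = 110×9.8×1.5 + 391×1.2 = 2086.2 N·m.
So T = 2086.2 / (0.6088 × 3) = 1142.3 N.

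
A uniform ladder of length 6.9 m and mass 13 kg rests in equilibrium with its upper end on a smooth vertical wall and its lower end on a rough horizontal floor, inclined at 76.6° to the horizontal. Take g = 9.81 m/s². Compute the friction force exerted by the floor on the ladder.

f ≈ 15.2 N

Torques about the foot: N_wall · 6.9 sin 76.6° = 13×9.81×3.45 cos 76.6° → N_wall = 15.191 N.
ΣF_x = 0: f_floor = N_wall = 15.191 N.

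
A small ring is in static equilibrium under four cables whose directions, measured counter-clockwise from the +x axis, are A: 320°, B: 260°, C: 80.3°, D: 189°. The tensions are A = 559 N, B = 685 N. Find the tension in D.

T_D ≈ 506 N

Resolve: ΣF_x = 559 cos 320° + 685 cos 260° + T_C cos 80.3° + T_D cos 189° = 0.
        ΣF_y = 559 sin 320° + 685 sin 260° + T_C sin 80.3° + T_D sin 189° = 0.
The known terms sum to (309.3, -1034) N, so 0.1685 T_C − 0.9877 T_D = -309.3 and 0.9857 T_C − 0.1564 T_D = 1034.
Solving simultaneously: T_C = 1129 N, T_D = 505.7 N.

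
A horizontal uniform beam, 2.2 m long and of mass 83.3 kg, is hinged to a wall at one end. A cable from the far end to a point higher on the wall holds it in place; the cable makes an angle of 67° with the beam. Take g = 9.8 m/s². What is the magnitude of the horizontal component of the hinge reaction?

Take torques about the hinge: T sin 67° · 2.2 = 83.3×9.8×1.1 = 897.97 N·m.
So T = 897.97 / (0.9205 × 2.2) = 443.42 N.
ΣF_x = 0: H_x = T cos 67° = 173.26 N.

H_x ≈ 173 N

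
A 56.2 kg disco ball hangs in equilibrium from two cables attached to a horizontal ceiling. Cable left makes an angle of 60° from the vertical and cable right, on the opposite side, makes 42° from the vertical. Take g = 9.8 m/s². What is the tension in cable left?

T_left ≈ 377 N

Angles from the horizontal: cable left is 90° − 60° = 30°, cable right is 90° − 42° = 48°.
Weight W = 56.2 × 9.8 = 550.8 N acts straight down.
Horizontal: T_left cos 30° = T_right cos 48°  →  T_right = 1.294 T_left.
Vertical: T_left sin 30° + T_right sin 48° = 550.8.
Substituting the horizontal relation into the vertical equation gives 1.462 T_left = 550.8, so T_left = 376.8 N.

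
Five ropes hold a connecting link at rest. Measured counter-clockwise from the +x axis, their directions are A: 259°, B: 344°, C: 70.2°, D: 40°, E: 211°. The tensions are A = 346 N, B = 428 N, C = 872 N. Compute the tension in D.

Resolve: ΣF_x = 346 cos 259° + 428 cos 344° + 872 cos 70.2° + T_D cos 40° + T_E cos 211° = 0.
        ΣF_y = 346 sin 259° + 428 sin 344° + 872 sin 70.2° + T_D sin 40° + T_E sin 211° = 0.
The known terms sum to (640.8, 362.8) N, so 0.7660 T_D − 0.8572 T_E = -640.8 and 0.6428 T_D − 0.5150 T_E = -362.8.
Solving simultaneously: T_D = 121.6 N, T_E = 856.2 N.

T_D ≈ 122 N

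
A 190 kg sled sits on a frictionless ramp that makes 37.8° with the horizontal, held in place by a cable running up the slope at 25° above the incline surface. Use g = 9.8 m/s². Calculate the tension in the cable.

T ≈ 1260 N

Take axes along and perpendicular to the incline. Weight components: W sin 37.8° = 1141 N down-slope, W cos 37.8° = 1471 N into the surface.
Along incline: T cos 25° = W sin 37.8° → T = 1259 N.
Perpendicular: N = W cos 37.8° − T sin 25° = 939.1 N.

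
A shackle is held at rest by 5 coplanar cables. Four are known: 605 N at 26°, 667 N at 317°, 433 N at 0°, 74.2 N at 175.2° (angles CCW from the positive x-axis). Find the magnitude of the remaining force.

Sum the known components: ΣF_x = 1391 N, ΣF_y = -183.5 N.
For equilibrium the remaining force must supply (−ΣF_x, −ΣF_y) = (-1391, 183.5) N.
Magnitude = √((-1391)² + (183.5)²) = 1403 N; direction = atan2(183.5, -1391) = 172.5°.

F ≈ 1400 N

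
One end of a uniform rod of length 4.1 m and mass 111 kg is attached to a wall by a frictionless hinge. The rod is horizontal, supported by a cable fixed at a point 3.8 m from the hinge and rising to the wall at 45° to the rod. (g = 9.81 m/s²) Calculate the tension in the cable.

Take torques about the hinge: T sin 45° · 3.8 = 111×9.81×2.05 = 2232.3 N·m.
So T = 2232.3 / (0.7071 × 3.8) = 830.76 N.

T ≈ 831 N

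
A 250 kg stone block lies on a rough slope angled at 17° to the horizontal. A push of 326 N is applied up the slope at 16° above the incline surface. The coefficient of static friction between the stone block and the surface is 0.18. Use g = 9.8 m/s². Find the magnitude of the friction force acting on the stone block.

f ≈ 403 N

Axes along / perpendicular to the incline. W sin 17° = 716.3 N down-slope; W cos 17° = 2343 N into the surface.
Perpendicular: N = W cos 17° − P sin 16° = 2343 − 89.86 = 2253 N.
Along incline: P cos 16° + f = W sin 17° (friction acts up-slope) → f = 716.3 − 313.4 = 402.9 N.
|f| = 402.9 N ≤ μN = 405.6 N, so the stone block is indeed static.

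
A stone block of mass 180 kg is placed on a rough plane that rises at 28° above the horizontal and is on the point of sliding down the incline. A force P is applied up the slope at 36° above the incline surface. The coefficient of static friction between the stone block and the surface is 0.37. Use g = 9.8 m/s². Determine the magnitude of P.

On the verge of sliding down the incline, friction equals μN and acts up the slope.
Perpendicular: N + P sin 36° = W cos 28° = 1558 N.
Along incline: P cos 36° + μN = W sin 28° with W sin 28° = 828.1 N.
Solving the pair for P and N: P = 425.8 N, N = 1307 N (and f = μN = 483.7 N).

P ≈ 426 N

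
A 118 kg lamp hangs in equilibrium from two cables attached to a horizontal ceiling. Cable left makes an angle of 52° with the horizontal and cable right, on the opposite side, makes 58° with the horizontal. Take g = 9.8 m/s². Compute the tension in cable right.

T_right ≈ 758 N

Weight W = 118 × 9.8 = 1156 N acts straight down.
Horizontal: T_left cos 52° = T_right cos 58°  →  T_left = 0.8607 T_right.
Vertical: T_left sin 52° + T_right sin 58° = 1156.
Substituting the horizontal relation into the vertical equation gives 1.526 T_right = 1156, so T_right = 757.6 N.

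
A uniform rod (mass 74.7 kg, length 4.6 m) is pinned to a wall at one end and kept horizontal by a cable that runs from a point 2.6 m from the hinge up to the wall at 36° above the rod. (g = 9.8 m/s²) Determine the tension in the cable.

T ≈ 1100 N

Take torques about the hinge: T sin 36° · 2.6 = 74.7×9.8×2.3 = 1683.7 N·m.
So T = 1683.7 / (0.5878 × 2.6) = 1101.7 N.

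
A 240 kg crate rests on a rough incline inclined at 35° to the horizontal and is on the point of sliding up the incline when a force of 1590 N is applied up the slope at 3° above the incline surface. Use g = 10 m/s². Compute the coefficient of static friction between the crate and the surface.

On the verge of sliding up the incline, friction is at its maximum μN and acts down the slope.
Perpendicular to incline: N = W cos 35° − P sin 3° = 1966 − 83.21 = 1883 N.
Along incline: P cos 3° − μN = W sin 35° → μ = −(W sin 35° − P cos 3°) / N = 0.1122.

μ ≈ 0.112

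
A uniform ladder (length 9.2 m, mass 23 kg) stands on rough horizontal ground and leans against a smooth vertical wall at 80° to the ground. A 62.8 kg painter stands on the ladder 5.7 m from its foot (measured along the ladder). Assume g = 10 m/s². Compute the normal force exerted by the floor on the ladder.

N_floor ≈ 858 N

ΣF_y = 0: N_floor = 23×10 + 62.8×10 = 858 N.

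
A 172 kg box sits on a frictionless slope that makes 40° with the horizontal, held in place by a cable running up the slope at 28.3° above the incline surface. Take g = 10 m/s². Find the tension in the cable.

Take axes along and perpendicular to the incline. Weight components: W sin 40° = 1106 N down-slope, W cos 40° = 1318 N into the surface.
Along incline: T cos 28.3° = W sin 40° → T = 1256 N.
Perpendicular: N = W cos 40° − T sin 28.3° = 722.3 N.

T ≈ 1260 N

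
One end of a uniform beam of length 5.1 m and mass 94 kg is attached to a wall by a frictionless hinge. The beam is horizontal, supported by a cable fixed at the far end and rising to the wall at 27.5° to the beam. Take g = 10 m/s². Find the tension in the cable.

Take torques about the hinge: T sin 27.5° · 5.1 = 94×10×2.55 = 2397 N·m.
So T = 2397 / (0.4617 × 5.1) = 1017.9 N.

T ≈ 1020 N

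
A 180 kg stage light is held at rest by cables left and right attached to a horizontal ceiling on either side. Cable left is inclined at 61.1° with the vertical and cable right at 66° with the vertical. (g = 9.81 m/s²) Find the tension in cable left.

T_left ≈ 2020 N

Angles from the horizontal: cable left is 90° − 61.1° = 28.9°, cable right is 90° − 66° = 24°.
Weight W = 180 × 9.81 = 1766 N acts straight down.
Horizontal: T_left cos 28.9° = T_right cos 24°  →  T_right = 0.9583 T_left.
Vertical: T_left sin 28.9° + T_right sin 24° = 1766.
Substituting the horizontal relation into the vertical equation gives 0.8731 T_left = 1766, so T_left = 2023 N.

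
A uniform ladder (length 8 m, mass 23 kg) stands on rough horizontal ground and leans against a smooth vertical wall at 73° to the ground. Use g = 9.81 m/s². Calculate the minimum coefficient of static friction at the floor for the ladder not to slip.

ΣF_y = 0: N_floor = 23×9.81 = 225.63 N.
Torques about the foot: N_wall · 8 sin 73° = 23×9.81×4 cos 73° → N_wall = 34.491 N.
ΣF_x = 0: f_floor = N_wall = 34.491 N.
μ_min = f_floor / N_floor = 34.491 / 225.63 = 0.1529.

μ_min ≈ 0.153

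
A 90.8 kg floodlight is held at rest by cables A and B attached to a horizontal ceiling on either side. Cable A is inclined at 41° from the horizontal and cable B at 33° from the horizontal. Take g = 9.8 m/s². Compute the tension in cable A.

T_A ≈ 776 N

Weight W = 90.8 × 9.8 = 889.8 N acts straight down.
Horizontal: T_A cos 41° = T_B cos 33°  →  T_B = 0.8999 T_A.
Vertical: T_A sin 41° + T_B sin 33° = 889.8.
Substituting the horizontal relation into the vertical equation gives 1.146 T_A = 889.8, so T_A = 776.4 N.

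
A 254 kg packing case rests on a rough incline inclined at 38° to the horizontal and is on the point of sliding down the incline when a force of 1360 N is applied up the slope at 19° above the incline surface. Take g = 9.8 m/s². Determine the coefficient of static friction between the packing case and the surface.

On the verge of sliding down the incline, friction is at its maximum μN and acts up the slope.
Perpendicular to incline: N = W cos 38° − P sin 19° = 1962 − 442.8 = 1519 N.
Along incline: P cos 19° + μN = W sin 38° → μ = (W sin 38° − P cos 19°) / N = 0.1624.

μ ≈ 0.162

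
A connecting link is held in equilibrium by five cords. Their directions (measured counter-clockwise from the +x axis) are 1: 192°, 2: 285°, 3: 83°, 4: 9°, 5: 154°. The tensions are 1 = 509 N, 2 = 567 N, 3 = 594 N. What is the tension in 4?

T_4 ≈ 313 N

Resolve: ΣF_x = 509 cos 192° + 567 cos 285° + 594 cos 83° + T_4 cos 9° + T_5 cos 154° = 0.
        ΣF_y = 509 sin 192° + 567 sin 285° + 594 sin 83° + T_4 sin 9° + T_5 sin 154° = 0.
The known terms sum to (-278.7, -63.93) N, so 0.9877 T_4 − 0.8988 T_5 = 278.7 and 0.1564 T_4 + 0.4384 T_5 = 63.93.
Solving simultaneously: T_4 = 313.2 N, T_5 = 34.07 N.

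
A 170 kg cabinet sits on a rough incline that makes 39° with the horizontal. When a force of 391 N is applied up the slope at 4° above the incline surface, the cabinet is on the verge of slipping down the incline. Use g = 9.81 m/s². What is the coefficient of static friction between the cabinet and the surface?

μ ≈ 0.520

On the verge of sliding down the incline, friction is at its maximum μN and acts up the slope.
Perpendicular to incline: N = W cos 39° − P sin 4° = 1296 − 27.27 = 1269 N.
Along incline: P cos 4° + μN = W sin 39° → μ = (W sin 39° − P cos 4°) / N = 0.5198.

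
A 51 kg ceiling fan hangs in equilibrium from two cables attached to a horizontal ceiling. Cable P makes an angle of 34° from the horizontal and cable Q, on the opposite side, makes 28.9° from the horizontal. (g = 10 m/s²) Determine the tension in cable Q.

T_Q ≈ 475 N

Weight W = 51 × 10 = 510 N acts straight down.
Horizontal: T_P cos 34° = T_Q cos 28.9°  →  T_P = 1.056 T_Q.
Vertical: T_P sin 34° + T_Q sin 28.9° = 510.
Substituting the horizontal relation into the vertical equation gives 1.074 T_Q = 510, so T_Q = 475 N.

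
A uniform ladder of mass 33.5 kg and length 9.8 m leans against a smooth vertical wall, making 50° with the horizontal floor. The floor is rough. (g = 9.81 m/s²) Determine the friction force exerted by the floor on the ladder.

Torques about the foot: N_wall · 9.8 sin 50° = 33.5×9.81×4.9 cos 50° → N_wall = 137.88 N.
ΣF_x = 0: f_floor = N_wall = 137.88 N.

f ≈ 138 N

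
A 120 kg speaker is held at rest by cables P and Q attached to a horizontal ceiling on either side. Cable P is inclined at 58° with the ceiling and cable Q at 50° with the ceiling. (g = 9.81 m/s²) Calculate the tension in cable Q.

Weight W = 120 × 9.81 = 1177 N acts straight down.
Horizontal: T_P cos 58° = T_Q cos 50°  →  T_P = 1.213 T_Q.
Vertical: T_P sin 58° + T_Q sin 50° = 1177.
Substituting the horizontal relation into the vertical equation gives 1.795 T_Q = 1177, so T_Q = 655.9 N.

T_Q ≈ 656 N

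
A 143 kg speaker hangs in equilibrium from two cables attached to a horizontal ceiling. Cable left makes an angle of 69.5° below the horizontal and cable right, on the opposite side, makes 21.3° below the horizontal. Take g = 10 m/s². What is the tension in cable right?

Weight W = 143 × 10 = 1430 N acts straight down.
Horizontal: T_left cos 69.5° = T_right cos 21.3°  →  T_left = 2.66 T_right.
Vertical: T_left sin 69.5° + T_right sin 21.3° = 1430.
Substituting the horizontal relation into the vertical equation gives 2.855 T_right = 1430, so T_right = 500.8 N.

T_right ≈ 501 N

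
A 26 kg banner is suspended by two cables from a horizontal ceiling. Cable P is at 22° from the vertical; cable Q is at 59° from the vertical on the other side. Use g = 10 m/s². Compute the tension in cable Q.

Angles from the horizontal: cable P is 90° − 22° = 68°, cable Q is 90° − 59° = 31°.
Weight W = 26 × 10 = 260 N acts straight down.
Horizontal: T_P cos 68° = T_Q cos 31°  →  T_P = 2.288 T_Q.
Vertical: T_P sin 68° + T_Q sin 31° = 260.
Substituting the horizontal relation into the vertical equation gives 2.637 T_Q = 260, so T_Q = 98.61 N.

T_Q ≈ 98.6 N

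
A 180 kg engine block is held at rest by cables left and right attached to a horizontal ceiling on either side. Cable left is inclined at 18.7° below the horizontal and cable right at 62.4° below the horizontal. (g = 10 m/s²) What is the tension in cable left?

Weight W = 180 × 10 = 1800 N acts straight down.
Horizontal: T_left cos 18.7° = T_right cos 62.4°  →  T_right = 2.045 T_left.
Vertical: T_left sin 18.7° + T_right sin 62.4° = 1800.
Substituting the horizontal relation into the vertical equation gives 2.132 T_left = 1800, so T_left = 844.1 N.

T_left ≈ 844 N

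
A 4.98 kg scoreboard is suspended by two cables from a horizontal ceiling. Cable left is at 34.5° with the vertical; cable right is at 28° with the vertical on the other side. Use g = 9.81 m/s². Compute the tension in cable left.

T_left ≈ 25.9 N

Angles from the horizontal: cable left is 90° − 34.5° = 55.5°, cable right is 90° − 28° = 62°.
Weight W = 4.98 × 9.81 = 48.85 N acts straight down.
Horizontal: T_left cos 55.5° = T_right cos 62°  →  T_right = 1.206 T_left.
Vertical: T_left sin 55.5° + T_right sin 62° = 48.85.
Substituting the horizontal relation into the vertical equation gives 1.889 T_left = 48.85, so T_left = 25.86 N.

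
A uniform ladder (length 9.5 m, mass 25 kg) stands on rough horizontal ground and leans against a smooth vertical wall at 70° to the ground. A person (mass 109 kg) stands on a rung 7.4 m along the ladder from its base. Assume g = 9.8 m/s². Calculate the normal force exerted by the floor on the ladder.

N_floor ≈ 1310 N

ΣF_y = 0: N_floor = 25×9.8 + 109×9.8 = 1313.2 N.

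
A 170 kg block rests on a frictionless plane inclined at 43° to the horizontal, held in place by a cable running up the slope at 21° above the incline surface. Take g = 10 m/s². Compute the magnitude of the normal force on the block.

N ≈ 798 N

Take axes along and perpendicular to the incline. Weight components: W sin 43° = 1159 N down-slope, W cos 43° = 1243 N into the surface.
Along incline: T cos 21° = W sin 43° → T = 1242 N.
Perpendicular: N = W cos 43° − T sin 21° = 798.3 N.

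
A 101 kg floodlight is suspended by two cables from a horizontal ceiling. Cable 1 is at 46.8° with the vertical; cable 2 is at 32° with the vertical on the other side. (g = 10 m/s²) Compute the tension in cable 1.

Angles from the horizontal: cable 1 is 90° − 46.8° = 43.2°, cable 2 is 90° − 32° = 58°.
Weight W = 101 × 10 = 1010 N acts straight down.
Horizontal: T_1 cos 43.2° = T_2 cos 58°  →  T_2 = 1.376 T_1.
Vertical: T_1 sin 43.2° + T_2 sin 58° = 1010.
Substituting the horizontal relation into the vertical equation gives 1.851 T_1 = 1010, so T_1 = 545.6 N.

T_1 ≈ 546 N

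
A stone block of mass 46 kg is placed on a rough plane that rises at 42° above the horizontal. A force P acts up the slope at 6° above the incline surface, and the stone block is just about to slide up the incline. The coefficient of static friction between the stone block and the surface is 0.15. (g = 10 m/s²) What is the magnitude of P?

P ≈ 355 N

On the verge of sliding up the incline, friction equals μN and acts down the slope.
Perpendicular: N + P sin 6° = W cos 42° = 341.8 N.
Along incline: P cos 6° = W sin 42° + μN  with W sin 42° = 307.8 N.
Solving the pair for P and N: P = 355.5 N, N = 304.7 N (and f = μN = 45.7 N).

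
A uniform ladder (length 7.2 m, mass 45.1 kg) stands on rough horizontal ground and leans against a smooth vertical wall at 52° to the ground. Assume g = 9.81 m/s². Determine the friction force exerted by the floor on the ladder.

f ≈ 173 N

Torques about the foot: N_wall · 7.2 sin 52° = 45.1×9.81×3.6 cos 52° → N_wall = 172.83 N.
ΣF_x = 0: f_floor = N_wall = 172.83 N.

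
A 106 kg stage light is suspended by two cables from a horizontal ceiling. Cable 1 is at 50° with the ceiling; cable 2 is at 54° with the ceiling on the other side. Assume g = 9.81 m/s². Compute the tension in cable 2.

T_2 ≈ 689 N

Weight W = 106 × 9.81 = 1040 N acts straight down.
Horizontal: T_1 cos 50° = T_2 cos 54°  →  T_1 = 0.9144 T_2.
Vertical: T_1 sin 50° + T_2 sin 54° = 1040.
Substituting the horizontal relation into the vertical equation gives 1.51 T_2 = 1040, so T_2 = 688.9 N.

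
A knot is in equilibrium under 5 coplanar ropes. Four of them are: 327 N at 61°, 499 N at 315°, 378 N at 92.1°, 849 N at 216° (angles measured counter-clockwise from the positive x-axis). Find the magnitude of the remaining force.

F ≈ 267 N

Sum the known components: ΣF_x = -189.3 N, ΣF_y = -188.1 N.
For equilibrium the remaining force must supply (−ΣF_x, −ΣF_y) = (189.3, 188.1) N.
Magnitude = √((189.3)² + (188.1)²) = 266.9 N; direction = atan2(188.1, 189.3) = 44.8°.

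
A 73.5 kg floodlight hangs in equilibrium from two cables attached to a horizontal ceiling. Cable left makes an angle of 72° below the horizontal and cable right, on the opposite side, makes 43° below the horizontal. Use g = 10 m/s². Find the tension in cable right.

T_right ≈ 251 N

Weight W = 73.5 × 10 = 735 N acts straight down.
Horizontal: T_left cos 72° = T_right cos 43°  →  T_left = 2.367 T_right.
Vertical: T_left sin 72° + T_right sin 43° = 735.
Substituting the horizontal relation into the vertical equation gives 2.933 T_right = 735, so T_right = 250.6 N.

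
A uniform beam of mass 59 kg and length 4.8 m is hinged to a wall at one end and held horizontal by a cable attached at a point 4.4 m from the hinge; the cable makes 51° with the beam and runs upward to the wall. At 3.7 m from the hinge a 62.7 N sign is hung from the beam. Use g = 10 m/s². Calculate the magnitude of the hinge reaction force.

Take torques about the hinge: T sin 51° · 4.4 = 59×10×2.4 + 62.7×3.7 = 1648 N·m.
So T = 1648 / (0.7771 × 4.4) = 481.95 N.
ΣF_x = 0: H_x = T cos 51° = 303.3 N.
ΣF_y = 0: H_y = (59×10 + 62.7) − T sin 51° = 652.7 − 374.54 = 278.16 N.
|H| = √(H_x² + H_y²) = √((303.3)² + (278.16)²) = 411.54 N.

|H| ≈ 412 N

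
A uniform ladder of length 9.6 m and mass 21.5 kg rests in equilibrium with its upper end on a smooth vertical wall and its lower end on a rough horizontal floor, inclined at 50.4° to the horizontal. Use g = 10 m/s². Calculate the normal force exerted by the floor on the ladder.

N_floor ≈ 215 N

ΣF_y = 0: N_floor = 21.5×10 = 215 N.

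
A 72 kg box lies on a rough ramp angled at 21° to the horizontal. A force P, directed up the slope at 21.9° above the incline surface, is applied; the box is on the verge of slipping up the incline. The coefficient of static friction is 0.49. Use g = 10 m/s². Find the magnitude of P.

P ≈ 529 N

On the verge of sliding up the incline, friction equals μN and acts down the slope.
Perpendicular: N + P sin 21.9° = W cos 21° = 672.2 N.
Along incline: P cos 21.9° = W sin 21° + μN  with W sin 21° = 258 N.
Solving the pair for P and N: P = 528.9 N, N = 474.9 N (and f = μN = 232.7 N).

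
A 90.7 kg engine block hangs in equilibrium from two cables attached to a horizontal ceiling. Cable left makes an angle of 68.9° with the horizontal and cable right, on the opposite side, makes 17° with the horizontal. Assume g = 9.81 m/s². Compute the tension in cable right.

T_right ≈ 321 N

Weight W = 90.7 × 9.81 = 889.8 N acts straight down.
Horizontal: T_left cos 68.9° = T_right cos 17°  →  T_left = 2.656 T_right.
Vertical: T_left sin 68.9° + T_right sin 17° = 889.8.
Substituting the horizontal relation into the vertical equation gives 2.771 T_right = 889.8, so T_right = 321.1 N.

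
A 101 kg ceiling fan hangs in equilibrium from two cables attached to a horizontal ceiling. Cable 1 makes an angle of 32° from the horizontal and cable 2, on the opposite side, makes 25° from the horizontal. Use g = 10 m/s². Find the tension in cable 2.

T_2 ≈ 1020 N

Weight W = 101 × 10 = 1010 N acts straight down.
Horizontal: T_1 cos 32° = T_2 cos 25°  →  T_1 = 1.069 T_2.
Vertical: T_1 sin 32° + T_2 sin 25° = 1010.
Substituting the horizontal relation into the vertical equation gives 0.9889 T_2 = 1010, so T_2 = 1021 N.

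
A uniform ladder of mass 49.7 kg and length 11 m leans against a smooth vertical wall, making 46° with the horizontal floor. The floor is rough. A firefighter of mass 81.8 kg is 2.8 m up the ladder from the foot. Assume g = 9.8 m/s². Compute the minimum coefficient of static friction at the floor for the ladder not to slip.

ΣF_y = 0: N_floor = 49.7×9.8 + 81.8×9.8 = 1288.7 N.
Torques about the foot: N_wall · 11 sin 46° = 49.7×9.8×5.5 cos 46° + 81.8×9.8×2.8 cos 46° → N_wall = 432.23 N.
ΣF_x = 0: f_floor = N_wall = 432.23 N.
μ_min = f_floor / N_floor = 432.23 / 1288.7 = 0.3354.

μ_min ≈ 0.335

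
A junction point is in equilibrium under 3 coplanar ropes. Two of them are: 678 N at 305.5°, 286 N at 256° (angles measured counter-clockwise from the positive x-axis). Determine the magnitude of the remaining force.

Sum the known components: ΣF_x = 324.5 N, ΣF_y = -829.5 N.
For equilibrium the remaining force must supply (−ΣF_x, −ΣF_y) = (-324.5, 829.5) N.
Magnitude = √((-324.5)² + (829.5)²) = 890.7 N; direction = atan2(829.5, -324.5) = 111.4°.

F ≈ 891 N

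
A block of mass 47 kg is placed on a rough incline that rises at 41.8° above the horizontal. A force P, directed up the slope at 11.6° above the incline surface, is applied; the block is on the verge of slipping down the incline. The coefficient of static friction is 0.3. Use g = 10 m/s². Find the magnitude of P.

On the verge of sliding down the incline, friction equals μN and acts up the slope.
Perpendicular: N + P sin 11.6° = W cos 41.8° = 350.4 N.
Along incline: P cos 11.6° + μN = W sin 41.8° with W sin 41.8° = 313.3 N.
Solving the pair for P and N: P = 226.4 N, N = 304.8 N (and f = μN = 91.45 N).

P ≈ 226 N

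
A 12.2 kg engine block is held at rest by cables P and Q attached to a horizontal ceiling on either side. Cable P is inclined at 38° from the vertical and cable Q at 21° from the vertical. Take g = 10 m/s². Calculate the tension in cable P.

T_P ≈ 51 N

Angles from the horizontal: cable P is 90° − 38° = 52°, cable Q is 90° − 21° = 69°.
Weight W = 12.2 × 10 = 122 N acts straight down.
Horizontal: T_P cos 52° = T_Q cos 69°  →  T_Q = 1.718 T_P.
Vertical: T_P sin 52° + T_Q sin 69° = 122.
Substituting the horizontal relation into the vertical equation gives 2.392 T_P = 122, so T_P = 51.01 N.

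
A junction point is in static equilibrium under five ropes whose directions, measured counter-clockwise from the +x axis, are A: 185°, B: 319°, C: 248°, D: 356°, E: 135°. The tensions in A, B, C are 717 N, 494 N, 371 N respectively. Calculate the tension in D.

Resolve: ΣF_x = 717 cos 185° + 494 cos 319° + 371 cos 248° + T_D cos 356° + T_E cos 135° = 0.
        ΣF_y = 717 sin 185° + 494 sin 319° + 371 sin 248° + T_D sin 356° + T_E sin 135° = 0.
The known terms sum to (-480.4, -730.6) N, so 0.9976 T_D − 0.7071 T_E = 480.4 and -0.0698 T_D + 0.7071 T_E = 730.6.
Solving simultaneously: T_D = 1305 N, T_E = 1162 N.

T_D ≈ 1310 N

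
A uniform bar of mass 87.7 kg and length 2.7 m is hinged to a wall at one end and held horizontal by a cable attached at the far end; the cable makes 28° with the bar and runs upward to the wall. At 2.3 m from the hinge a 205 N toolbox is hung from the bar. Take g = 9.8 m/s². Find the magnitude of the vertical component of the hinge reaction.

Take torques about the hinge: T sin 28° · 2.7 = 87.7×9.8×1.35 + 205×2.3 = 1631.8 N·m.
So T = 1631.8 / (0.4695 × 2.7) = 1287.3 N.
ΣF_y = 0: H_y = (87.7×9.8 + 205) − T sin 28° = 1064.5 − 604.36 = 460.1 N.

|H_y| ≈ 460 N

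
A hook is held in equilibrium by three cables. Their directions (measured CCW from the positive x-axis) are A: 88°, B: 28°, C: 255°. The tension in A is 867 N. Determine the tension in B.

Resolve: ΣF_x = 867 cos 88° + T_B cos 28° + T_C cos 255° = 0.
        ΣF_y = 867 sin 88° + T_B sin 28° + T_C sin 255° = 0.
The known terms sum to (30.26, 866.5) N, so 0.8829 T_B − 0.2588 T_C = -30.26 and 0.4695 T_B − 0.9659 T_C = -866.5.
Solving simultaneously: T_B = 266.7 N, T_C = 1027 N.

T_B ≈ 267 N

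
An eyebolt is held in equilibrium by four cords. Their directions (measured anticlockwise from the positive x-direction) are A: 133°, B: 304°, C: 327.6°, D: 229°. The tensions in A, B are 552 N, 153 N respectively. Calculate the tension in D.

T_D ≈ 78.8 N

Resolve: ΣF_x = 552 cos 133° + 153 cos 304° + T_C cos 327.6° + T_D cos 229° = 0.
        ΣF_y = 552 sin 133° + 153 sin 304° + T_C sin 327.6° + T_D sin 229° = 0.
The known terms sum to (-290.9, 276.9) N, so 0.8443 T_C − 0.6561 T_D = 290.9 and -0.5358 T_C − 0.7547 T_D = -276.9.
Solving simultaneously: T_C = 405.8 N, T_D = 78.77 N.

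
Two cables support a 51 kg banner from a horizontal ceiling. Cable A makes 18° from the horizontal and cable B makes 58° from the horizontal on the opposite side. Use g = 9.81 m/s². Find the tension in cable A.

Weight W = 51 × 9.81 = 500.3 N acts straight down.
Horizontal: T_A cos 18° = T_B cos 58°  →  T_B = 1.795 T_A.
Vertical: T_A sin 18° + T_B sin 58° = 500.3.
Substituting the horizontal relation into the vertical equation gives 1.831 T_A = 500.3, so T_A = 273.2 N.

T_A ≈ 273 N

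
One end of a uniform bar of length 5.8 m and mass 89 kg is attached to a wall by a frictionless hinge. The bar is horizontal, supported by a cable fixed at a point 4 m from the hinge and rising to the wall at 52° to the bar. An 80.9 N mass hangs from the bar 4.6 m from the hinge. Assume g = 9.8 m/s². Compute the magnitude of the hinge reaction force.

|H| ≈ 611 N

Take torques about the hinge: T sin 52° · 4 = 89×9.8×2.9 + 80.9×4.6 = 2901.5 N·m.
So T = 2901.5 / (0.7880 × 4) = 920.52 N.
ΣF_x = 0: H_x = T cos 52° = 566.73 N.
ΣF_y = 0: H_y = (89×9.8 + 80.9) − T sin 52° = 953.1 − 725.38 = 227.72 N.
|H| = √(H_x² + H_y²) = √((566.73)² + (227.72)²) = 610.77 N.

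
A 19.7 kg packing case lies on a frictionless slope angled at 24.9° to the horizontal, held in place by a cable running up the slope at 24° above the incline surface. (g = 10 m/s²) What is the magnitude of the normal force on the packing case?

Take axes along and perpendicular to the incline. Weight components: W sin 24.9° = 82.94 N down-slope, W cos 24.9° = 178.7 N into the surface.
Along incline: T cos 24° = W sin 24.9° → T = 90.79 N.
Perpendicular: N = W cos 24.9° − T sin 24° = 141.8 N.

N ≈ 142 N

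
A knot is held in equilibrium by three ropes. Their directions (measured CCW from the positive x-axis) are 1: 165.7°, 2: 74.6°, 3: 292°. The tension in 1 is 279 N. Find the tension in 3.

Resolve: ΣF_x = 279 cos 165.7° + T_2 cos 74.6° + T_3 cos 292° = 0.
        ΣF_y = 279 sin 165.7° + T_2 sin 74.6° + T_3 sin 292° = 0.
The known terms sum to (-270.4, 68.91) N, so 0.2656 T_2 + 0.3746 T_3 = 270.4 and 0.9641 T_2 − 0.9272 T_3 = -68.91.
Solving simultaneously: T_2 = 370.2 N, T_3 = 459.3 N.

T_3 ≈ 459 N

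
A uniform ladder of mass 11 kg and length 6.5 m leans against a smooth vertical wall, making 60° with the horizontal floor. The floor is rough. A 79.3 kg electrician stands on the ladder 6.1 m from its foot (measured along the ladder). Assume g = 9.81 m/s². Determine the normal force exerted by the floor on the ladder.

ΣF_y = 0: N_floor = 11×9.81 + 79.3×9.81 = 885.84 N.

N_floor ≈ 886 N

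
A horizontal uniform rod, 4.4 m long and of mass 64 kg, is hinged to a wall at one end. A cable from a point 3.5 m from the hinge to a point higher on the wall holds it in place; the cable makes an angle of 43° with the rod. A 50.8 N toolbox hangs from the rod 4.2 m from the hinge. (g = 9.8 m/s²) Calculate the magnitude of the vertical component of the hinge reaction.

|H_y| ≈ 223 N

Take torques about the hinge: T sin 43° · 3.5 = 64×9.8×2.2 + 50.8×4.2 = 1593.2 N·m.
So T = 1593.2 / (0.6820 × 3.5) = 667.45 N.
ΣF_y = 0: H_y = (64×9.8 + 50.8) − T sin 43° = 678 − 455.2 = 222.8 N.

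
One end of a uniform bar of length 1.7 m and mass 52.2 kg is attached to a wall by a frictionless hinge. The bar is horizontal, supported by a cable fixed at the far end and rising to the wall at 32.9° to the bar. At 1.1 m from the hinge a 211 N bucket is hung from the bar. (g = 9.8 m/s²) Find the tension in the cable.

Take torques about the hinge: T sin 32.9° · 1.7 = 52.2×9.8×0.85 + 211×1.1 = 666.93 N·m.
So T = 666.93 / (0.5432 × 1.7) = 722.25 N.

T ≈ 722 N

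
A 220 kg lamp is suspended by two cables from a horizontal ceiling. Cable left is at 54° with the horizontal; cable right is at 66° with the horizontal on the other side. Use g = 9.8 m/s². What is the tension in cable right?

Weight W = 220 × 9.8 = 2156 N acts straight down.
Horizontal: T_left cos 54° = T_right cos 66°  →  T_left = 0.692 T_right.
Vertical: T_left sin 54° + T_right sin 66° = 2156.
Substituting the horizontal relation into the vertical equation gives 1.473 T_right = 2156, so T_right = 1463 N.

T_right ≈ 1460 N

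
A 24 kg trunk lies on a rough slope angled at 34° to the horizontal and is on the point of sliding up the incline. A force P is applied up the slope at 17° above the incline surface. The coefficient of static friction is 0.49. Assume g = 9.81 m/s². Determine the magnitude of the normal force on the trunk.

On the verge of sliding up the incline, friction equals μN and acts down the slope.
Perpendicular: N + P sin 17° = W cos 34° = 195.2 N.
Along incline: P cos 17° = W sin 34° + μN  with W sin 34° = 131.7 N.
Solving the pair for P and N: P = 206.7 N, N = 134.8 N (and f = μN = 66.03 N).

N ≈ 135 N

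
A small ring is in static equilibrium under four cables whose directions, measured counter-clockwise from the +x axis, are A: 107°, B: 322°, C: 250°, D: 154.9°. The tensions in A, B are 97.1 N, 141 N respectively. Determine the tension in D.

T_D ≈ 76 N

Resolve: ΣF_x = 97.1 cos 107° + 141 cos 322° + T_C cos 250° + T_D cos 154.9° = 0.
        ΣF_y = 97.1 sin 107° + 141 sin 322° + T_C sin 250° + T_D sin 154.9° = 0.
The known terms sum to (82.72, 6.049) N, so -0.3420 T_C − 0.9056 T_D = -82.72 and -0.9397 T_C + 0.4242 T_D = -6.049.
Solving simultaneously: T_C = 40.73 N, T_D = 75.96 N.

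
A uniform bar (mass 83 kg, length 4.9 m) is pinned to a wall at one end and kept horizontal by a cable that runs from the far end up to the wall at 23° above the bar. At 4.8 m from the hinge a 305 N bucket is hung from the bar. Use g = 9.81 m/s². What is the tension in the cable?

Take torques about the hinge: T sin 23° · 4.9 = 83×9.81×2.45 + 305×4.8 = 3458.9 N·m.
So T = 3458.9 / (0.3907 × 4.9) = 1806.6 N.

T ≈ 1810 N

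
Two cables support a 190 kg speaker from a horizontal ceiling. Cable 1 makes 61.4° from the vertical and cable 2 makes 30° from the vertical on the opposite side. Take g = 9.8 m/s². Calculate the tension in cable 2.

Angles from the horizontal: cable 1 is 90° − 61.4° = 28.6°, cable 2 is 90° − 30° = 60°.
Weight W = 190 × 9.8 = 1862 N acts straight down.
Horizontal: T_1 cos 28.6° = T_2 cos 60°  →  T_1 = 0.5695 T_2.
Vertical: T_1 sin 28.6° + T_2 sin 60° = 1862.
Substituting the horizontal relation into the vertical equation gives 1.139 T_2 = 1862, so T_2 = 1635 N.

T_2 ≈ 1640 N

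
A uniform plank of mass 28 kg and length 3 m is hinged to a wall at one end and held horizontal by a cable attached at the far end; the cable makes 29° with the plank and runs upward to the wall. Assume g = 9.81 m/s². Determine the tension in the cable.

Take torques about the hinge: T sin 29° · 3 = 28×9.81×1.5 = 412.02 N·m.
So T = 412.02 / (0.4848 × 3) = 283.29 N.

T ≈ 283 N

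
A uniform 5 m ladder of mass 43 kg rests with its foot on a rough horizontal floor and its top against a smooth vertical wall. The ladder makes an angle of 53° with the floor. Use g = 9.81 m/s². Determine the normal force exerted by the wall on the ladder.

Torques about the foot: N_wall · 5 sin 53° = 43×9.81×2.5 cos 53° → N_wall = 158.94 N.

N_wall ≈ 159 N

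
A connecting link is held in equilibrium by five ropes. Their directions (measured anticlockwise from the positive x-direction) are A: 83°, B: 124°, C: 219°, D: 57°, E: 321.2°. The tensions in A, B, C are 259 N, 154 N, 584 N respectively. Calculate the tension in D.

Resolve: ΣF_x = 259 cos 83° + 154 cos 124° + 584 cos 219° + T_D cos 57° + T_E cos 321.2° = 0.
        ΣF_y = 259 sin 83° + 154 sin 124° + 584 sin 219° + T_D sin 57° + T_E sin 321.2° = 0.
The known terms sum to (-508.4, 17.22) N, so 0.5446 T_D + 0.7793 T_E = 508.4 and 0.8387 T_D − 0.6266 T_E = -17.22.
Solving simultaneously: T_D = 306.7 N, T_E = 438 N.

T_D ≈ 307 N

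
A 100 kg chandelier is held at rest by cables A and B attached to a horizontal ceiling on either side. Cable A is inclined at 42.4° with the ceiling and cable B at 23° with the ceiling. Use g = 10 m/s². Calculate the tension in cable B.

Weight W = 100 × 10 = 1000 N acts straight down.
Horizontal: T_A cos 42.4° = T_B cos 23°  →  T_A = 1.247 T_B.
Vertical: T_A sin 42.4° + T_B sin 23° = 1000.
Substituting the horizontal relation into the vertical equation gives 1.231 T_B = 1000, so T_B = 812.2 N.

T_B ≈ 812 N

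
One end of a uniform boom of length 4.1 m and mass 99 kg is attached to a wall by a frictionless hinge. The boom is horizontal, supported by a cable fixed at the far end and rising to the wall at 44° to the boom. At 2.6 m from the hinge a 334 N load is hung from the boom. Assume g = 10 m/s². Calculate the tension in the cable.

T ≈ 1020 N

Take torques about the hinge: T sin 44° · 4.1 = 99×10×2.05 + 334×2.6 = 2897.9 N·m.
So T = 2897.9 / (0.6947 × 4.1) = 1017.5 N.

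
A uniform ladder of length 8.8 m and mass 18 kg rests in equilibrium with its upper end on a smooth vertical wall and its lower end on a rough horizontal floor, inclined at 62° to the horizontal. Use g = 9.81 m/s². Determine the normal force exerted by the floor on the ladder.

N_floor ≈ 177 N

ΣF_y = 0: N_floor = 18×9.81 = 176.58 N.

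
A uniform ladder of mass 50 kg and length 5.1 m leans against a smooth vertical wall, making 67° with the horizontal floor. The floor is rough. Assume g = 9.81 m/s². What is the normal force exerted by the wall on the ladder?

N_wall ≈ 104 N

Torques about the foot: N_wall · 5.1 sin 67° = 50×9.81×2.55 cos 67° → N_wall = 104.1 N.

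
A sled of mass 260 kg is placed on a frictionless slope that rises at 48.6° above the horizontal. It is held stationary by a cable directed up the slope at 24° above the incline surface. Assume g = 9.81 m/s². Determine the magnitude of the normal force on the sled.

N ≈ 835 N

Take axes along and perpendicular to the incline. Weight components: W sin 48.6° = 1913 N down-slope, W cos 48.6° = 1687 N into the surface.
Along incline: T cos 24° = W sin 48.6° → T = 2094 N.
Perpendicular: N = W cos 48.6° − T sin 24° = 834.9 N.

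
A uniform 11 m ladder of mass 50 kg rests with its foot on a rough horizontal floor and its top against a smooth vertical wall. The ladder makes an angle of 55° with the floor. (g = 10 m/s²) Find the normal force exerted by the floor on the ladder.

ΣF_y = 0: N_floor = 50×10 = 500 N.

N_floor ≈ 500 N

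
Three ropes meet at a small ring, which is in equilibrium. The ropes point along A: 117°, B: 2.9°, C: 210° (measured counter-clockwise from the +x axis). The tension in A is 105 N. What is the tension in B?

Resolve: ΣF_x = 105 cos 117° + T_B cos 2.9° + T_C cos 210° = 0.
        ΣF_y = 105 sin 117° + T_B sin 2.9° + T_C sin 210° = 0.
The known terms sum to (-47.67, 93.56) N, so 0.9987 T_B − 0.8660 T_C = 47.67 and 0.0506 T_B − 0.5000 T_C = -93.56.
Solving simultaneously: T_B = 230.2 N, T_C = 210.4 N.

T_B ≈ 230 N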